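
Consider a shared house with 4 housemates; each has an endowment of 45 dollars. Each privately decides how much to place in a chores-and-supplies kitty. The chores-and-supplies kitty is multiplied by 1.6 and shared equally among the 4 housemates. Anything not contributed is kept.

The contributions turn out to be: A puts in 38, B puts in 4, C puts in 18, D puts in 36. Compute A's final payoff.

Total contributed: 38 + 4 + 18 + 36 = 96.
Each receives 1.6 × 96 / 4 = 38.40 from the chores-and-supplies kitty.
A keeps 45 − 38 = 7, so A's payoff is 7 + 38.40 = 45.40.

45.40 dollars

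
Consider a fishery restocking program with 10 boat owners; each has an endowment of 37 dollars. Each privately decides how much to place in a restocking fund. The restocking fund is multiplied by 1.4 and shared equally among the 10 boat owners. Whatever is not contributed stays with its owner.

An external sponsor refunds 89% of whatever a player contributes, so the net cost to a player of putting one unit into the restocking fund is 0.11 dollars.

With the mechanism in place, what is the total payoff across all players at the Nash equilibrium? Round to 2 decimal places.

Under the mechanism each unit contributed yields (1.4/10) / 0.11 = 1.2727 back to its contributor per unit of net cost, which exceeds 1, making full contribution the dominant choice for everyone.
So the Nash equilibrium is full contribution by all 10; the group earns 10 × (37 × 0.89 + 1.4 × 37) = 847.30.

847.30 dollars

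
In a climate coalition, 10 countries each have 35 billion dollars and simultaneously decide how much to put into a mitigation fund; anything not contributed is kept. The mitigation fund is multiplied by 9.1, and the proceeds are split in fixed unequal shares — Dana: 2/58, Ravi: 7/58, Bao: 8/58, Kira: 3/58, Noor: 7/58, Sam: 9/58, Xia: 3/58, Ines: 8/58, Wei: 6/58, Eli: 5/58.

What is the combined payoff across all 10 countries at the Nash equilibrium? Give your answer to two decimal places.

1767.50 billion dollars

Player j's private return per contributed unit is 9.1 × (j's share). Contributing is weakly dominant for j when that share is at least 1/9.1 = 0.1099, and contributing 0 is dominant otherwise.
Ravi, Bao, Noor, Sam and Ines are above the threshold, contributing 35 each; the remaining 5 contribute 0. Total contributed: 175.
The mitigation fund pays out 9.1 × 175 = 1592.50 in total (split across the unequal shares, but the aggregate is all that matters for the group sum).
The 5 free-riders keep 35 each, adding 175. Group total = 175 + 1592.50 = 1767.50.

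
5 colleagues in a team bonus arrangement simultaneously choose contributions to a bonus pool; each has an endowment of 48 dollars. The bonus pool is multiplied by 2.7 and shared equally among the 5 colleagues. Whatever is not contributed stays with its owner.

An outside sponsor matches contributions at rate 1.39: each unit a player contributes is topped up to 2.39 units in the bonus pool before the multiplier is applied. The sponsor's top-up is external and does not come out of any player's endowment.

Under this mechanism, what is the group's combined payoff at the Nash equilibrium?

The effective private return per unit is now 2.7 × 2.39 / 5 = 1.2906 > 1, so every player's dominant strategy flips to full contribution.
At the Nash equilibrium everyone contributes 48. Group total payoff = 2.7 × 2.39 × 240 = 1548.72.

1548.72 dollars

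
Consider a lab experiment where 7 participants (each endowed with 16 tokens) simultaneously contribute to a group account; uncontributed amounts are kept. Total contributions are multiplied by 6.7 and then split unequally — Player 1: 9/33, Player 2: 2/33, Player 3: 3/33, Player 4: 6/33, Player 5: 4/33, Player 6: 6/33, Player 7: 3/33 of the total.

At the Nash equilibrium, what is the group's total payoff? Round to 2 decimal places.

385.60 tokens

Each unit j contributes comes back to j as 6.7 × (j's share), so j prefers to contribute only if that share exceeds 1/6.7 = 0.1493; otherwise keeping the unit dominates.
Player 1, Player 4 and Player 6 are above the threshold, contributing 16 each; the remaining 4 contribute 0. Total contributed: 48.
The group account pays out 6.7 × 48 = 321.60 in total (split across the unequal shares, but the aggregate is all that matters for the group sum).
The 4 free-riders keep 16 each, adding 64. Group total = 64 + 321.60 = 385.60.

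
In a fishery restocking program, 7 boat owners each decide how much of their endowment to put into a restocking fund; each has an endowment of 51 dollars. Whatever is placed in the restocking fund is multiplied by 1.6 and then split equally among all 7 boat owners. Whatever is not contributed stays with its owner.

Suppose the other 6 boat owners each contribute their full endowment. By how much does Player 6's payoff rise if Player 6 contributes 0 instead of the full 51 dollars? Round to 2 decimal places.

Switching from a contribution of 51 to 0 lets Player 6 keep an extra 51 dollars, but lowers the restocking fund by 51, which costs Player 6 their own share of that drop: 1.6/7 × 51 = 11.66.
Net gain = 51 − 11.66 = 39.34. The private return per contributed unit (0.2286) is below 1, so free-riding is indeed the best response regardless of what the others do.

39.34 dollars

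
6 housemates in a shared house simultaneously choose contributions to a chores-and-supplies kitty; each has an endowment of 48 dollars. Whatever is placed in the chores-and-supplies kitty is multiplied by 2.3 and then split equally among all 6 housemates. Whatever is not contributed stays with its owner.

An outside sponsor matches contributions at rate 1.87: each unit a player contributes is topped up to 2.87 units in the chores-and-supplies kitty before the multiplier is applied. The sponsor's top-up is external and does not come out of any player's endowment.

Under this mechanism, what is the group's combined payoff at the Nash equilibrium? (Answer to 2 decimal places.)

1901.09 dollars

With the mechanism, a contributed unit returns 2.3 × 2.87 / 6 = 1.1002 per unit of net cost to the contributor — now above 1 — so contributing fully is weakly dominant for every player.
At the Nash equilibrium everyone contributes 48. Group total payoff = 2.3 × 2.87 × 288 = 1901.09.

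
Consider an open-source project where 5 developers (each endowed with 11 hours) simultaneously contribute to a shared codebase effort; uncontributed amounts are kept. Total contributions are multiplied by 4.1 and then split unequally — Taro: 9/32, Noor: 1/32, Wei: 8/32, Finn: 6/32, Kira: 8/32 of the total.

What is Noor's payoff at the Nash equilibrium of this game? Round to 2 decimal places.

Player j's private return per contributed unit is 4.1 × (j's share). Contributing is weakly dominant for j when that share is at least 1/4.1 = 0.2439, and contributing 0 is dominant otherwise.
Taro, Wei and Kira clear that bar, contributing 11 each; the remaining 2 contribute 0. Total contributed: 33.
Noor keeps 11 and receives 4.1 × 33 × 1/32 = 4.23 from the shared codebase effort, for a payoff of 15.23.

15.23 hours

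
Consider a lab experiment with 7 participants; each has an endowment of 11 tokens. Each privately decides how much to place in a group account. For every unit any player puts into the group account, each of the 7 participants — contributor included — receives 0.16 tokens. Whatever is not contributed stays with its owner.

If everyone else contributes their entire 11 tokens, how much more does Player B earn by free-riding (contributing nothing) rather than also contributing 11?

Switching from a contribution of 11 to 0 lets Player B keep an extra 11 tokens, but lowers the group account by 11, which costs Player B their own share of that drop: 0.16 × 11 = 1.76.
Net gain = 11 − 1.76 = 9.24. The private return per contributed unit (0.16) is below 1, so free-riding is indeed the best response regardless of what the others do.

9.24 tokens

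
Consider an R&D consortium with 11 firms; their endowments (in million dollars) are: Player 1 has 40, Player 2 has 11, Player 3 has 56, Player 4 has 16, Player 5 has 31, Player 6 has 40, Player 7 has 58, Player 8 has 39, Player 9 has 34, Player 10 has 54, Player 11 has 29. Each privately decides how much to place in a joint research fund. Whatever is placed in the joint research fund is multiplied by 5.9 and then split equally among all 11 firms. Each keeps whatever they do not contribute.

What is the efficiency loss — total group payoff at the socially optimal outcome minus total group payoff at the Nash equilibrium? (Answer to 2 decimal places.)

The private return per contributed unit is 5.9/11 = 0.5364 < 1 for every player regardless of endowment, so the Nash equilibrium is zero contribution and the group total is Σ E_j = 40 + 11 + 56 + 16 + 31 + 40 + 58 + 39 + 34 + 54 + 29 = 408.
Each contributed unit returns 5.900 to the group, so the social optimum is full contribution by everyone: group total = 5.900 × 408 = 2407.20.
Efficiency loss = (5.900 − 1) × 408 = 1999.20.

1999.20 million dollars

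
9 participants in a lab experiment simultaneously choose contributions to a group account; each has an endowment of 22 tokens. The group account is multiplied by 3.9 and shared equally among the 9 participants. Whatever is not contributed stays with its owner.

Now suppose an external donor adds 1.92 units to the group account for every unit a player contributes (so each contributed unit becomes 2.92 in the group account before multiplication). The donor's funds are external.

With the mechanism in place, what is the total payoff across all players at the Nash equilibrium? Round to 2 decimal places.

The effective private return per unit is now 3.9 × 2.92 / 9 = 1.2653 > 1, so every player's dominant strategy flips to full contribution.
So the Nash equilibrium is full contribution by all 9; the group earns 3.9 × 2.92 × 198 = 2254.82.

2254.82 tokens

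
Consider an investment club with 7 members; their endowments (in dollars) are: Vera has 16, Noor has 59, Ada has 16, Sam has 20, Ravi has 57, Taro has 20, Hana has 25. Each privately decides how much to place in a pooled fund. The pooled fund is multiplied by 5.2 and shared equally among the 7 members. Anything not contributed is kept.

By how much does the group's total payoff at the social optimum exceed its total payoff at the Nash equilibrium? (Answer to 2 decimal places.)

The private return per contributed unit is 5.2/7 = 0.7429 < 1 for every player regardless of endowment, so the Nash equilibrium is zero contribution and the group total is Σ E_j = 16 + 59 + 16 + 20 + 57 + 20 + 25 = 213.
Each contributed unit returns 5.200 to the group, so the social optimum is full contribution by everyone: group total = 5.200 × 213 = 1107.60.
Efficiency loss = (5.200 − 1) × 213 = 894.60.

894.60 dollars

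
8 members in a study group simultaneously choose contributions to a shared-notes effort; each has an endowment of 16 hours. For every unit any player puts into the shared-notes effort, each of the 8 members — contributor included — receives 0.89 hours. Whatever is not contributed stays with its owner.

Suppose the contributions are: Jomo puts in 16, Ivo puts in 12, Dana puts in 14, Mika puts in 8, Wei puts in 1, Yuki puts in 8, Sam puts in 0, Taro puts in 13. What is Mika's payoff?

72.08 hours

Total contributed: 16 + 12 + 14 + 8 + 1 + 8 + 0 + 13 = 72.
Each receives 0.89 × 72 = 64.08 from the shared-notes effort.
Mika keeps 16 − 8 = 8, so Mika's payoff is 8 + 64.08 = 72.08.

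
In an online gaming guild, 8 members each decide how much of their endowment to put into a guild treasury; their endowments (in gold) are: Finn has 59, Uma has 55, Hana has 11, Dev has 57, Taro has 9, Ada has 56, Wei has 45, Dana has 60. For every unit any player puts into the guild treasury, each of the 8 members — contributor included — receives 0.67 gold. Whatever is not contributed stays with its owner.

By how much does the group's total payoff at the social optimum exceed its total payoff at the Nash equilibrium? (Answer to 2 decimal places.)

1534.72 gold

The private return per contributed unit is 0.67 < 1 for everyone, so the Nash equilibrium is zero contribution and the group total is Σ E_j = 59 + 55 + 11 + 57 + 9 + 56 + 45 + 60 = 352.
Each contributed unit returns 5.360 to the group, so the social optimum is full contribution by everyone: group total = 5.360 × 352 = 1886.72.
Efficiency loss = (5.360 − 1) × 352 = 1534.72.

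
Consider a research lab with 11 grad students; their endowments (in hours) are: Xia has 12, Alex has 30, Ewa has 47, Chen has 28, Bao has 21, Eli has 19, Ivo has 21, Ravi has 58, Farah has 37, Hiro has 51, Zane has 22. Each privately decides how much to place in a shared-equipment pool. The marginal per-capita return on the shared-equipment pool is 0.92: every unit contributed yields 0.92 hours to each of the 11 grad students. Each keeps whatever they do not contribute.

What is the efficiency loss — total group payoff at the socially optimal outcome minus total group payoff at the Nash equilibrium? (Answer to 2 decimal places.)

The private return per contributed unit is 0.92 < 1 for everyone, so the Nash equilibrium is zero contribution and the group total is Σ E_j = 12 + 30 + 47 + 28 + 21 + 19 + 21 + 58 + 37 + 51 + 22 = 346.
Each contributed unit returns 10.120 to the group, so the social optimum is full contribution by everyone: group total = 10.120 × 346 = 3501.52.
Efficiency loss = (10.120 − 1) × 346 = 3155.52.

3155.52 hours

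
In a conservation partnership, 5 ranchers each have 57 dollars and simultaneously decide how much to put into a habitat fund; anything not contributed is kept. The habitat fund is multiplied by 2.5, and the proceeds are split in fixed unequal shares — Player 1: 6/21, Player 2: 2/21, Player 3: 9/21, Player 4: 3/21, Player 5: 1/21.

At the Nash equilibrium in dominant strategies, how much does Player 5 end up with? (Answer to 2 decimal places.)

Player j's private return per contributed unit is 2.5 × (j's share). Contributing is weakly dominant for j when that share is at least 1/2.5 = 0.4000, and contributing 0 is dominant otherwise.
The only share above 0.4000 is Player 3's 9/21, contributing 57; the remaining 4 contribute 0. Total contributed: 57.
Player 5 keeps 57 and receives 2.5 × 57 × 1/21 = 6.79 from the habitat fund, for a payoff of 63.79.

63.79 dollars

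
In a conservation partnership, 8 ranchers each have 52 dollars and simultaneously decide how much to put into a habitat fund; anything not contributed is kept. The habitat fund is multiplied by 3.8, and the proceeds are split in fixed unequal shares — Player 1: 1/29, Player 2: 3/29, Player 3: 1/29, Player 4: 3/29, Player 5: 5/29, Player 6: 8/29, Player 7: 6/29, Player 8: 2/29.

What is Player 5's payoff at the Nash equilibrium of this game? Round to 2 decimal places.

A player with share s gets back 3.8·s per unit contributed, so full contribution is dominant for anyone with s > 1/3.8 = 0.2632 and zero contribution is dominant for anyone below.
Player 6 alone (share 8/29) is above the threshold, contributing 52; the remaining 7 contribute 0. Total contributed: 52.
Player 5 keeps 52 and receives 3.8 × 52 × 5/29 = 34.07 from the habitat fund, for a payoff of 86.07.

86.07 dollars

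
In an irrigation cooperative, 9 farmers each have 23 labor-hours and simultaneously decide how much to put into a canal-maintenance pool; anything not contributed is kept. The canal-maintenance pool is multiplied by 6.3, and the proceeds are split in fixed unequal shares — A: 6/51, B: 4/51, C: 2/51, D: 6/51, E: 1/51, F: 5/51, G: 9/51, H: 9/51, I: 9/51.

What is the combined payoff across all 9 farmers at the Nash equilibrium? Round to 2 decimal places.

Each unit j contributes comes back to j as 6.3 × (j's share), so j prefers to contribute only if that share exceeds 1/6.3 = 0.1587; otherwise keeping the unit dominates.
G, H and I are above the threshold, contributing 23 each; the remaining 6 contribute 0. Total contributed: 69.
The canal-maintenance pool pays out 6.3 × 69 = 434.70 in total (split across the unequal shares, but the aggregate is all that matters for the group sum).
The 6 free-riders keep 23 each, adding 138. Group total = 138 + 434.70 = 572.70.

572.70 labor-hours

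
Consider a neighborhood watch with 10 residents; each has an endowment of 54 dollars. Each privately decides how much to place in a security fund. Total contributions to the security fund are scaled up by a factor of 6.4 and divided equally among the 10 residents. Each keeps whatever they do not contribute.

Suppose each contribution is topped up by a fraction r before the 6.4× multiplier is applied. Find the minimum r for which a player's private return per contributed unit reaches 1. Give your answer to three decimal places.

With matching at rate r, one contributed unit becomes (1 + r) in the security fund and returns 6.4 × (1 + r) / 10 to the contributor.
Setting this equal to 1: 1 + r = 10/6.4 = 1.5625.
So the minimum matching rate is r = 1.5625 − 1 = 0.563.

0.563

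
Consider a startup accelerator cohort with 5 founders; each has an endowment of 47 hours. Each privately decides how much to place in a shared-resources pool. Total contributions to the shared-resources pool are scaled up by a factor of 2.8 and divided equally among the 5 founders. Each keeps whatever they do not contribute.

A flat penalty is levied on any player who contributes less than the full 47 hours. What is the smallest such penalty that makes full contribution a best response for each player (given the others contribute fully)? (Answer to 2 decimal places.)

Given the others contribute fully, the best deviation is to contribute 0 (any partial contribution still incurs the fine and gives up units whose private return 0.5600 is below 1).
Deviating from 47 to 0 saves 47 hours but forfeits the deviator's share of the drop in the shared-resources pool: 2.8/5 × 47 = 26.32.
So the deviation gain is 47 − 26.32 = 20.68, and the fine must be at least 20.68 hours to wipe it out.

20.68 hours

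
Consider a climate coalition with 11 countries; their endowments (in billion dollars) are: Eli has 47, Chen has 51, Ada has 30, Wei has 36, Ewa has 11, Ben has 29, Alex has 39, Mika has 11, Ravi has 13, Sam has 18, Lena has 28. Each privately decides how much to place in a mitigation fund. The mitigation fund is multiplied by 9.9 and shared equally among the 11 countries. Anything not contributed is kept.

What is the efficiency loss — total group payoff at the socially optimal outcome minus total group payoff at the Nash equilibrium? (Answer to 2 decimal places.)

The private return per contributed unit is 9.9/11 = 0.9000 < 1 for every player regardless of endowment, so the Nash equilibrium is zero contribution and the group total is Σ E_j = 47 + 51 + 30 + 36 + 11 + 29 + 39 + 11 + 13 + 18 + 28 = 313.
Each contributed unit returns 9.900 to the group, so the social optimum is full contribution by everyone: group total = 9.900 × 313 = 3098.70.
Efficiency loss = (9.900 − 1) × 313 = 2785.70.

2785.70 billion dollars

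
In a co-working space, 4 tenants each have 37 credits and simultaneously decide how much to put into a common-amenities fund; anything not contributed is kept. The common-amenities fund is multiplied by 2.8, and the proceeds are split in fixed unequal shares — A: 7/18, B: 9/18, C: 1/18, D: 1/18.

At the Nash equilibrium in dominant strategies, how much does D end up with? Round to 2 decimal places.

48.51 credits

Player j's private return per contributed unit is 2.8 × (j's share). Contributing is weakly dominant for j when that share is at least 1/2.8 = 0.3571, and contributing 0 is dominant otherwise.
A and B clear that bar, contributing 37 each; the remaining 2 contribute 0. Total contributed: 74.
D keeps 37 and receives 2.8 × 74 × 1/18 = 11.51 from the common-amenities fund, for a payoff of 48.51.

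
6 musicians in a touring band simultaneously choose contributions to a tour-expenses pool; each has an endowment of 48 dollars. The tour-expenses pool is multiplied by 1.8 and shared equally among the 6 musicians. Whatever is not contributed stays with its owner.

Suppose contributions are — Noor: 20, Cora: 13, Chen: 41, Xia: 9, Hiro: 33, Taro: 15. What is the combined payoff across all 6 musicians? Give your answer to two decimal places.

Total contributed: 20 + 13 + 41 + 9 + 33 + 15 = 131; total kept: 6 × 48 − 131 = 157.
The tour-expenses pool pays out 1.8 × 131 = 235.80 in aggregate.
Group total = 157 + 235.80 = 392.80.

392.80 dollars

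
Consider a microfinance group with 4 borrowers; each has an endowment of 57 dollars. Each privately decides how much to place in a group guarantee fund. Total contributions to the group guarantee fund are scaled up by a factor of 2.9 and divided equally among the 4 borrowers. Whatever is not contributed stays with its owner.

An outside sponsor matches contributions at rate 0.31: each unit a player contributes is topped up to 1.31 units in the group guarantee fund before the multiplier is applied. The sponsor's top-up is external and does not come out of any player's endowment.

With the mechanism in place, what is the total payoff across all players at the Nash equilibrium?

The effective private return is 2.9 × 1.31 / 4 = 0.9498, which is still under 1, so the mechanism doesn't change anyone's dominant strategy: zero contribution.
Everyone keeps their endowment and the group total is 4 × 57 = 228.

228.00 dollars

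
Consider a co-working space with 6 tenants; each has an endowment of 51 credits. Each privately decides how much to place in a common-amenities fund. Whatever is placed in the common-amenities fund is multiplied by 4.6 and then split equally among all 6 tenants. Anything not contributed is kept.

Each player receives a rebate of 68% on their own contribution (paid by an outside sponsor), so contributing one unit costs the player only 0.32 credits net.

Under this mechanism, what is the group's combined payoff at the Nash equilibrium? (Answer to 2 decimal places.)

Under the mechanism each unit contributed yields (4.6/6) / 0.32 = 2.3958 back to its contributor per unit of net cost, which exceeds 1, making full contribution the dominant choice for everyone.
At the Nash equilibrium everyone contributes 51. Group total payoff = 6 × (51 × 0.68 + 4.6 × 51) = 1615.68.

1615.68 credits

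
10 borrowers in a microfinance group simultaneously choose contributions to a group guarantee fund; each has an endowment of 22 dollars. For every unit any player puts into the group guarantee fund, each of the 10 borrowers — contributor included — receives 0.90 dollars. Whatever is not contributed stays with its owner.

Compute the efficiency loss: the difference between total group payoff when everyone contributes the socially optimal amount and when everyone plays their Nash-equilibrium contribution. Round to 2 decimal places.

The private return per contributed unit is 0.90 < 1, so contributing 0 is dominant for every player. At the Nash equilibrium everyone keeps their 22, and the group total is 10 × 22 = 220.
Each contributed unit returns 9.000 to the group as a whole (0.90 to each of 10 players), which exceeds 1, so the social optimum is full contribution: group total = 9.000 × 220 = 1980.00.
Efficiency loss = 1980.00 − 220 = 1760.00.

1760.00 dollars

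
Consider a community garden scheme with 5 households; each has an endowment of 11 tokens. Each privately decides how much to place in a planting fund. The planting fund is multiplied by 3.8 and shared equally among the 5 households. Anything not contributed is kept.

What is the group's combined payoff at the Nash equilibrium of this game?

Each contributed unit returns 3.8/5 = 0.7600 to its contributor — below 1 — so contributing 0 is dominant for every player. At the Nash equilibrium everyone keeps their 11, and the group total is 5 × 11 = 55.

55.00 tokens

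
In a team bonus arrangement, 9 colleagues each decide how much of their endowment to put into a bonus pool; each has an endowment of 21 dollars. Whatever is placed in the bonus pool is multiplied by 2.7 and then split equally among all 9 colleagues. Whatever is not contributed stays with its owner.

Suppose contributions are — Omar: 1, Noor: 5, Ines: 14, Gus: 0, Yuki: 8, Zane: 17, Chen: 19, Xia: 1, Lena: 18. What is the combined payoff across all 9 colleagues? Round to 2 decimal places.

Total contributed: 1 + 5 + 14 + 0 + 8 + 17 + 19 + 1 + 18 = 83; total kept: 9 × 21 − 83 = 106.
The bonus pool pays out 2.7 × 83 = 224.10 in aggregate.
Group total = 106 + 224.10 = 330.10.

330.10 dollars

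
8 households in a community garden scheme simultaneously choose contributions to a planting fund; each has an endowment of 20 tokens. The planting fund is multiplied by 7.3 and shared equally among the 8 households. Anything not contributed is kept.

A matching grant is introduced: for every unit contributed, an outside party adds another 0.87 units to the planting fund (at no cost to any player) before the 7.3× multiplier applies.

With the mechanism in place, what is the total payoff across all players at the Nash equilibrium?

With the mechanism, a contributed unit returns 7.3 × 1.87 / 8 = 1.7064 per unit of net cost to the contributor — now above 1 — so contributing fully is weakly dominant for every player.
At the Nash equilibrium everyone contributes 20. Group total payoff = 7.3 × 1.87 × 160 = 2184.16.

2184.16 tokens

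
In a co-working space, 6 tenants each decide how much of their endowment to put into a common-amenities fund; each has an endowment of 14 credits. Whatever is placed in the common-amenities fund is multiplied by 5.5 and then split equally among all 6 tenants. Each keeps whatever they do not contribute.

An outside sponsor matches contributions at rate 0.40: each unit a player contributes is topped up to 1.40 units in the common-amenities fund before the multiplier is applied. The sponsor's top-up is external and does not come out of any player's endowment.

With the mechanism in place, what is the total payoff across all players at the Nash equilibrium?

646.80 credits

With the mechanism, a contributed unit returns 5.5 × 1.40 / 6 = 1.2833 per unit of net cost to the contributor — now above 1 — so contributing fully is weakly dominant for every player.
At the Nash equilibrium everyone contributes 14. Group total payoff = 5.5 × 1.40 × 84 = 646.80.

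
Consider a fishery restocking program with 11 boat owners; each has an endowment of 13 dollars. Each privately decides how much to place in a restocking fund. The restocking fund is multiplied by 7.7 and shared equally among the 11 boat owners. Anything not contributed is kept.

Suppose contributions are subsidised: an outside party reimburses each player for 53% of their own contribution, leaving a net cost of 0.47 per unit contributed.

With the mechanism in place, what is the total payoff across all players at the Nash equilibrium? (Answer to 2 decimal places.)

With the mechanism, a contributed unit returns (7.7/11) / 0.47 = 1.4894 per unit of net cost to the contributor — now above 1 — so contributing fully is weakly dominant for every player.
So the Nash equilibrium is full contribution by all 11; the group earns 11 × (13 × 0.53 + 7.7 × 13) = 1176.89.

1176.89 dollars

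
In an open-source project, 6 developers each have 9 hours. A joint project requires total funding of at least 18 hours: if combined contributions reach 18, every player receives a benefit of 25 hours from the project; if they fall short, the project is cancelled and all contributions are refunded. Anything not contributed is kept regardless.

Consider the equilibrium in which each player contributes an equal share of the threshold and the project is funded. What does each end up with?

Equal share of the threshold: 18/6 = 3.
At this profile no one gains by cutting their contribution: any cut drops the total below 18, the project is cancelled, contributions are refunded, and the deviator ends with 9, which is less than 9 − 3 + 25 = 31. Contributing more than 3 just wastes the excess. So contributing exactly 3 is a best response.
Each player's payoff: 9 − 3 + 25 = 31.

31 hours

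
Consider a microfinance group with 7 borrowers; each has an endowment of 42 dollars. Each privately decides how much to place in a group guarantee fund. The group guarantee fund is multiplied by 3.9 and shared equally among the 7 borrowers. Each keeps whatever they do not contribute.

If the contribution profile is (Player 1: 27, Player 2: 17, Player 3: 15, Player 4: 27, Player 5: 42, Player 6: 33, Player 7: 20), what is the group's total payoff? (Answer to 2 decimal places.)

818.90 dollars

Total contributed: 27 + 17 + 15 + 27 + 42 + 33 + 20 = 181; total kept: 7 × 42 − 181 = 113.
The group guarantee fund pays out 3.9 × 181 = 705.90 in aggregate.
Group total = 113 + 705.90 = 818.90.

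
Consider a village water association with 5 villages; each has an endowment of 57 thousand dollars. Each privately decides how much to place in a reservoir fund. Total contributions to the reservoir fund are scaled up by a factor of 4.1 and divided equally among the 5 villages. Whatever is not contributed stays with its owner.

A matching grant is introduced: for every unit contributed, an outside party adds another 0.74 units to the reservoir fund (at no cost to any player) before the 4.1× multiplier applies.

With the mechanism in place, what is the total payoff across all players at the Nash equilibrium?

Under the mechanism each unit contributed yields 4.1 × 1.74 / 5 = 1.4268 back to its contributor per unit of net cost, which exceeds 1, making full contribution the dominant choice for everyone.
At the Nash equilibrium everyone contributes 57. Group total payoff = 4.1 × 1.74 × 285 = 2033.19.

2033.19 thousand dollars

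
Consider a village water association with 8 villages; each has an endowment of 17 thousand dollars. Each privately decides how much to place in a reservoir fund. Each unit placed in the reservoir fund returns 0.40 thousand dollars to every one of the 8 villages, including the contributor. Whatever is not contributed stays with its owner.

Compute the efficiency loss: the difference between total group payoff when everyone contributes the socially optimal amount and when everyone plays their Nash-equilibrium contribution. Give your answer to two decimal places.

The private return per contributed unit is 0.40 < 1, so contributing 0 is dominant for every player. At the Nash equilibrium everyone keeps their 17, and the group total is 8 × 17 = 136.
Each contributed unit returns 3.200 to the group as a whole (0.40 to each of 8 players), which exceeds 1, so the social optimum is full contribution: group total = 3.200 × 136 = 435.20.
Efficiency loss = 435.20 − 136 = 299.20.

299.20 thousand dollars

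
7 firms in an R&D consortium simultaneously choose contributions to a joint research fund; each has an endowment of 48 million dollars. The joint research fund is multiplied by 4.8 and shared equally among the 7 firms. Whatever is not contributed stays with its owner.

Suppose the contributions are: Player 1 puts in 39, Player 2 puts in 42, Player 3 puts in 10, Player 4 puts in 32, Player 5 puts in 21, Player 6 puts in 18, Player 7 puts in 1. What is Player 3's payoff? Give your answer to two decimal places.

Total contributed: 39 + 42 + 10 + 32 + 21 + 18 + 1 = 163.
Each receives 4.8 × 163 / 7 = 111.77 from the joint research fund.
Player 3 keeps 48 − 10 = 38, so Player 3's payoff is 38 + 111.77 = 149.77.

149.77 million dollars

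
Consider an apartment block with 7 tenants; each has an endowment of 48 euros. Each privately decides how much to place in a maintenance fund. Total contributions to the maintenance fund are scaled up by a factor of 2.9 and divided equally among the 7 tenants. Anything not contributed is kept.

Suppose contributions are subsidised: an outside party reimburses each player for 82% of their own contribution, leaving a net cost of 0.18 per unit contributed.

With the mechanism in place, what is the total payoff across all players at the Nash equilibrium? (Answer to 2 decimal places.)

1249.92 euros

The effective private return per unit is now (2.9/7) / 0.18 = 2.3016 > 1, so every player's dominant strategy flips to full contribution.
At the Nash equilibrium everyone contributes 48. Group total payoff = 7 × (48 × 0.82 + 2.9 × 48) = 1249.92.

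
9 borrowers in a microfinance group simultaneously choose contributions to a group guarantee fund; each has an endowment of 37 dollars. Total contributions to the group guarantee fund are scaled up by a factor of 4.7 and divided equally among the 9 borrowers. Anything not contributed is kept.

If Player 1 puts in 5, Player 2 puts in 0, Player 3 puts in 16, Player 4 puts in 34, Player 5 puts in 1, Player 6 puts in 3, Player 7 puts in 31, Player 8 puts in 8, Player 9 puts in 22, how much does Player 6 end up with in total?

96.67 dollars

Total contributed: 5 + 0 + 16 + 34 + 1 + 3 + 31 + 8 + 22 = 120.
Each receives 4.7 × 120 / 9 = 62.67 from the group guarantee fund.
Player 6 keeps 37 − 3 = 34, so Player 6's payoff is 34 + 62.67 = 96.67.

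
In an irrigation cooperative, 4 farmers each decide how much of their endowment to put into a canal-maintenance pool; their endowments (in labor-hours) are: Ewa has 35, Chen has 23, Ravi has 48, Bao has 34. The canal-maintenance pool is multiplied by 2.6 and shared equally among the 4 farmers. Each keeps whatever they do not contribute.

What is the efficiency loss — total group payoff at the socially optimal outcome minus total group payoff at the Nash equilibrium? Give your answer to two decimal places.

The private return per contributed unit is 2.6/4 = 0.6500 < 1 for every player regardless of endowment, so the Nash equilibrium is zero contribution and the group total is Σ E_j = 35 + 23 + 48 + 34 = 140.
Each contributed unit returns 2.600 to the group, so the social optimum is full contribution by everyone: group total = 2.600 × 140 = 364.00.
Efficiency loss = (2.600 − 1) × 140 = 224.00.

224.00 labor-hours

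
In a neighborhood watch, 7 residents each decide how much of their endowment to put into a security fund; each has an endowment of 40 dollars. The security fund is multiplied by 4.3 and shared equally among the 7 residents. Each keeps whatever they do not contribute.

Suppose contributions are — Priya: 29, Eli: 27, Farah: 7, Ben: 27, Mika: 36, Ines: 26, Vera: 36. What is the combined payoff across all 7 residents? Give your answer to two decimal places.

Total contributed: 29 + 27 + 7 + 27 + 36 + 26 + 36 = 188; total kept: 7 × 40 − 188 = 92.
The security fund pays out 4.3 × 188 = 808.40 in aggregate.
Group total = 92 + 808.40 = 900.40.

900.40 dollars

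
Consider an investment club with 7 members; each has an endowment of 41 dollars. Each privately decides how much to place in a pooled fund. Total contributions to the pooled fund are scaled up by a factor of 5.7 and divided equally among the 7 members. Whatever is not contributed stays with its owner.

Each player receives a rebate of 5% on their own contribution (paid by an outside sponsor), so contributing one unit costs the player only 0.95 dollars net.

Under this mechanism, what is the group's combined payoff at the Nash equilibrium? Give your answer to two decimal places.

287.00 dollars

With the mechanism, a contributed unit returns (5.7/7) / 0.95 = 0.8571 per unit of net cost — still below 1 — so contributing 0 remains dominant for every player.
Everyone keeps their endowment and the group total is 7 × 41 = 287.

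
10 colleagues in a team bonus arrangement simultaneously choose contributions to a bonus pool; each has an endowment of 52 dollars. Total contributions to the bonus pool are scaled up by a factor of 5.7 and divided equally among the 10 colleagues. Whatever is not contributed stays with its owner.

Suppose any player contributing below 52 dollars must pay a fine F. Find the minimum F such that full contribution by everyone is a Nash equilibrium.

Given the others contribute fully, the best deviation is to contribute 0 (any partial contribution still incurs the fine and gives up units whose private return 0.5700 is below 1).
Deviating from 52 to 0 saves 52 dollars but forfeits the deviator's share of the drop in the bonus pool: 5.7/10 × 52 = 29.64.
So the deviation gain is 52 − 29.64 = 22.36, and the fine must be at least 22.36 dollars to wipe it out.

22.36 dollars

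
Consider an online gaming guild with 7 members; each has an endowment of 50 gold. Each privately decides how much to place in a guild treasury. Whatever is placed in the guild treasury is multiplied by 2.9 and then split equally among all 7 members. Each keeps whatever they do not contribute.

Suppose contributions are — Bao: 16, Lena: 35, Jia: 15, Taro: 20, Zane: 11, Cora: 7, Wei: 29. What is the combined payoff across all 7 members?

602.70 gold

Total contributed: 16 + 35 + 15 + 20 + 11 + 7 + 29 = 133; total kept: 7 × 50 − 133 = 217.
The guild treasury pays out 2.9 × 133 = 385.70 in aggregate.
Group total = 217 + 385.70 = 602.70.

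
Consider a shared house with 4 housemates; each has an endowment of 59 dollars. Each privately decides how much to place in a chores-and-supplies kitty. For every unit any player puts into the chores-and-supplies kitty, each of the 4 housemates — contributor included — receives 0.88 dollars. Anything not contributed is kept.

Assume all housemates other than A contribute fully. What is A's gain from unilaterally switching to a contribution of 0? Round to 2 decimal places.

7.08 dollars

Switching from a contribution of 59 to 0 lets A keep an extra 59 dollars, but lowers the chores-and-supplies kitty by 59, which costs A their own share of that drop: 0.88 × 59 = 51.92.
Net gain = 59 − 51.92 = 7.08. The private return per contributed unit (0.88) is below 1, so free-riding is indeed the best response regardless of what the others do.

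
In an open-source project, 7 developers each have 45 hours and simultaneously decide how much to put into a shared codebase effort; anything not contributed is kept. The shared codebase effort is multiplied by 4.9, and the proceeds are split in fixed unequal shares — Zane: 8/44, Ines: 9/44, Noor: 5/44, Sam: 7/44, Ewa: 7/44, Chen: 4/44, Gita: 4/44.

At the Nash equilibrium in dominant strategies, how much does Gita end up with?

A player with share s gets back 4.9·s per unit contributed, so full contribution is dominant for anyone with s > 1/4.9 = 0.2041 and zero contribution is dominant for anyone below.
Only Ines (9/44) clears that bar, contributing 45; the remaining 6 contribute 0. Total contributed: 45.
Gita keeps 45 and receives 4.9 × 45 × 4/44 = 20.05 from the shared codebase effort, for a payoff of 65.05.

65.05 hours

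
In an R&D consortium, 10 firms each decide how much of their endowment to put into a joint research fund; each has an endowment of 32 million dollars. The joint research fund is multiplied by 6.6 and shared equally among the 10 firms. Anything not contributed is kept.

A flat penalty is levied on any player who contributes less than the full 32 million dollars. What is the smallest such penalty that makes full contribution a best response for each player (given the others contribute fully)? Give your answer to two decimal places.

Given the others contribute fully, the best deviation is to contribute 0 (any partial contribution still incurs the fine and gives up units whose private return 0.6600 is below 1).
Deviating from 32 to 0 saves 32 million dollars but forfeits the deviator's share of the drop in the joint research fund: 6.6/10 × 32 = 21.12.
So the deviation gain is 32 − 21.12 = 10.88, and the fine must be at least 10.88 million dollars to wipe it out.

10.88 million dollars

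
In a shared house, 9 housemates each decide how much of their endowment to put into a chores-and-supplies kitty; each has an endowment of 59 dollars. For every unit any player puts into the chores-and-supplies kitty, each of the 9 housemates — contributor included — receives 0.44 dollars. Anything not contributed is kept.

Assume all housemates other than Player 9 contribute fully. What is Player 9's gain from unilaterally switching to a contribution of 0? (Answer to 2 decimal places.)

Switching from a contribution of 59 to 0 lets Player 9 keep an extra 59 dollars, but lowers the chores-and-supplies kitty by 59, which costs Player 9 their own share of that drop: 0.44 × 59 = 25.96.
Net gain = 59 − 25.96 = 33.04. The private return per contributed unit (0.44) is below 1, so free-riding is indeed the best response regardless of what the others do.

33.04 dollars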